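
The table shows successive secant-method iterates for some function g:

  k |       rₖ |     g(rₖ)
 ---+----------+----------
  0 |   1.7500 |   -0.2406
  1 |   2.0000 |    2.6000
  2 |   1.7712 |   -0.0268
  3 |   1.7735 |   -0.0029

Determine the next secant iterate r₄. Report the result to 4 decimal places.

1.7738

r₄ = 1.7735 − (-0.0029)·(1.7735 − 1.7712) / (-0.0029 − (-0.0268))
   = 1.7735 − (-0.000007)/(0.023900) = 1.773779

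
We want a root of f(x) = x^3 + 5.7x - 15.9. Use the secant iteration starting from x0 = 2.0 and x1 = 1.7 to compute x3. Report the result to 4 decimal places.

f(2.0) = 3.500000, f(1.7) = -1.297000
x2 = 1.700000 − (-1.297000)·(1.700000 − 2.000000) / (-1.297000 − 3.500000) = 1.700000 − (0.389100)/(-4.797000) = 1.781113
f(1.781113) = -0.097315
x3 = 1.781113 − (-0.097315)·(1.781113 − 1.700000) / (-0.097315 − (-1.297000)) = 1.781113 − (-0.007894)/(1.199685) = 1.787693

1.7877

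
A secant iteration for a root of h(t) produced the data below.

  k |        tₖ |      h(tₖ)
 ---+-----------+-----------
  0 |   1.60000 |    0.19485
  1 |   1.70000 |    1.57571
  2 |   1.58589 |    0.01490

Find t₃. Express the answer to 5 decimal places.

t₃ = 1.58589 − 0.01490·(1.58589 − 1.70000) / (0.01490 − 1.57571)
   = 1.58589 − (-0.0017002)/(-1.5608100) = 1.5848007

1.58480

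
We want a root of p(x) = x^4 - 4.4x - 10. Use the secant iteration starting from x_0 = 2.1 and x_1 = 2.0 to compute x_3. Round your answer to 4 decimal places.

2.0936

p(2.1) = 0.208100, p(2.0) = -2.800000
x_2 = 2.000000 − (-2.800000)·(2.000000 − 2.100000) / (-2.800000 − 0.208100) = 2.000000 − (0.280000)/(-3.008100) = 2.093082
p(2.093082) = -0.016467
x_3 = 2.093082 − (-0.016467)·(2.093082 − 2.000000) / (-0.016467 − (-2.800000)) = 2.093082 − (-0.001533)/(2.783533) = 2.093633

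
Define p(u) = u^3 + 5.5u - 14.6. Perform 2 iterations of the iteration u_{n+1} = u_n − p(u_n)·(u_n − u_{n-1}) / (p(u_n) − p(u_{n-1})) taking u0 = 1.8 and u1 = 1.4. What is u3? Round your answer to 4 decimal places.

1.7247

p(1.8) = 1.132000, p(1.4) = -4.156000
u2 = 1.400000 − (-4.156000)·(1.400000 − 1.800000) / (-4.156000 − 1.132000) = 1.400000 − (1.662400)/(-5.288000) = 1.714372
p(1.714372) = -0.132290
u3 = 1.714372 − (-0.132290)·(1.714372 − 1.400000) / (-0.132290 − (-4.156000)) = 1.714372 − (-0.041588)/(4.023710) = 1.724708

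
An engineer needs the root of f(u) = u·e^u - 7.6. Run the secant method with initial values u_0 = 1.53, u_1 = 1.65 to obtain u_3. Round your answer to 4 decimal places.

1.5742

f(1.53) = -0.534189, f(1.65) = 0.991517
u_2 = 1.650000 − 0.991517·(1.650000 − 1.530000) / (0.991517 − (-0.534189)) = 1.650000 − (0.118982)/(1.525706) = 1.572015
f(1.572015) = -0.028634
u_3 = 1.572015 − (-0.028634)·(1.572015 − 1.650000) / (-0.028634 − 0.991517) = 1.572015 − (0.002233)/(-1.020151) = 1.574204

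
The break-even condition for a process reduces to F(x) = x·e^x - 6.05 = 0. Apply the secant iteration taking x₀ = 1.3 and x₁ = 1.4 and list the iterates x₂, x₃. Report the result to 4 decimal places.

1.4411, 1.4372

F(1.3) = -1.279914, F(1.4) = -0.372720
x₂ = 1.400000 − (-0.372720)·(1.400000 − 1.300000) / (-0.372720 − (-1.279914)) = 1.400000 − (-0.037272)/(0.907194) = 1.441085
F(1.441085) = 0.038984
x₃ = 1.441085 − 0.038984·(1.441085 − 1.400000) / (0.038984 − (-0.372720)) = 1.441085 − (0.001602)/(0.411704) = 1.437195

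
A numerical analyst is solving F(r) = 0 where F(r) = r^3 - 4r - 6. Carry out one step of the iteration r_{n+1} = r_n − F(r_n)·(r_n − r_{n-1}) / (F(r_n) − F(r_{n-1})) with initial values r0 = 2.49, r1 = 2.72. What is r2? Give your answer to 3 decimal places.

2.522

F(2.49) = -0.52175, F(2.72) = 3.24365
r2 = 2.72000 − 3.24365·(2.72000 − 2.49000) / (3.24365 − (-0.52175)) = 2.72000 − (0.74604)/(3.76540) = 2.52187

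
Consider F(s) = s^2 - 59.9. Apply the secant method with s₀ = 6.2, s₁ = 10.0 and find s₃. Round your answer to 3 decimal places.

7.712

F(6.2) = -21.46000, F(10.0) = 40.10000
s₂ = 10.00000 − 40.10000·(10.00000 − 6.20000) / (40.10000 − (-21.46000)) = 10.00000 − (152.38000)/(61.56000) = 7.52469
F(7.52469) = -3.27902
s₃ = 7.52469 − (-3.27902)·(7.52469 − 10.00000) / (-3.27902 − 40.10000) = 7.52469 − (8.11659)/(-43.37902) = 7.71180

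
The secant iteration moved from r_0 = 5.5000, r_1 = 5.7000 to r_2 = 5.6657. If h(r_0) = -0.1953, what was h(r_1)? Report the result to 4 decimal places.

The secant line through (5.5000, -0.1953) and (5.7000, h(r_1)) crosses zero at r_2 = 5.6657.
So (5.5000, -0.1953), (5.7000, h(r_1)), (5.6657, 0) are collinear:
h(r_1) = -0.1953 · (5.7000 − 5.6657) / (5.5000 − 5.6657) = -0.1953 · (0.034300)/(-0.165700) = 0.040427

0.0404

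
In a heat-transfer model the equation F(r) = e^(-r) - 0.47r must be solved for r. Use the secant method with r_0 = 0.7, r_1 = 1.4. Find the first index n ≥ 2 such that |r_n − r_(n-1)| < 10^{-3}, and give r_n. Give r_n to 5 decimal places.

F(0.7) = 0.1675853, F(1.4) = -0.4114030
r_2 = 1.4000000 − (-0.4114030)·(0.7000000)/(-0.5789883) = 0.9026115;  |Δ| = 0.4973885
F(0.9026115) = -0.0187181
r_3 = 0.9026115 − (-0.0187181)·(-0.4973885)/(0.3926849) = 0.8789025;  |Δ| = 0.0237091
F(0.8789025) = 0.0021542
r_4 = 0.8789025 − 0.0021542·(-0.0237091)/(0.0208724) = 0.8813495;  |Δ| = 0.0024470
F(0.8813495) = -0.0000107
r_5 = 0.8813495 − (-0.0000107)·(0.0024470)/(-0.0021649) = 0.8813374;  |Δ| = 0.0000121
|r_5 − r_4| = 0.0000121 < 10^{-3}

n = 5, r_n = 0.88134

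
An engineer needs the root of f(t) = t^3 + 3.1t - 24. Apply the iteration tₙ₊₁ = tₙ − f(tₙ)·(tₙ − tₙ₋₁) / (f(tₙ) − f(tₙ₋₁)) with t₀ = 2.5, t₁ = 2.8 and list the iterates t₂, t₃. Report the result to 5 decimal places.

2.52584, 2.52811

f(2.5) = -0.6250000, f(2.8) = 6.6320000
t₂ = 2.8000000 − 6.6320000·(2.8000000 − 2.5000000) / (6.6320000 − (-0.6250000)) = 2.8000000 − (1.9896000)/(7.2570000) = 2.5258371
f(2.5258371) = -0.0554349
t₃ = 2.5258371 − (-0.0554349)·(2.5258371 − 2.8000000) / (-0.0554349 − 6.6320000) = 2.5258371 − (0.0151982)/(-6.6874349) = 2.5281098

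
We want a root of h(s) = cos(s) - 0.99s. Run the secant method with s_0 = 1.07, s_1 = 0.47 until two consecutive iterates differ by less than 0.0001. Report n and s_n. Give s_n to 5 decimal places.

h(1.07) = -0.5791758, h(0.47) = 0.4262683
s_2 = 0.4700000 − 0.4262683·(-0.6000000)/(1.0054441) = 0.7243761;  |Δ| = 0.2543761
h(0.7243761) = 0.0317806
s_3 = 0.7243761 − 0.0317806·(0.2543761)/(-0.3944877) = 0.7448691;  |Δ| = 0.0204930
h(0.7448691) = -0.0022438
s_4 = 0.7448691 − (-0.0022438)·(0.0204930)/(-0.0340244) = 0.7435177;  |Δ| = 0.0013514
h(0.7435177) = 0.0000096
s_5 = 0.7435177 − 0.0000096·(-0.0013514)/(0.0022534) = 0.7435234;  |Δ| = 0.0000057
|s_5 − s_4| = 0.0000057 < 0.0001

n = 5, s_n = 0.74352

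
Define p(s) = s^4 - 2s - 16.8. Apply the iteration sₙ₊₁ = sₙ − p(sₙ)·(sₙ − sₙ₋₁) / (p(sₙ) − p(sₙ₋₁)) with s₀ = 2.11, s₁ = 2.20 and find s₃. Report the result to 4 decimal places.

p(2.11) = -1.198806, p(2.20) = 2.225600
s₂ = 2.200000 − 2.225600·(2.200000 − 2.110000) / (2.225600 − (-1.198806)) = 2.200000 − (0.200304)/(3.424406) = 2.141507
p(2.141507) = -0.051142
s₃ = 2.141507 − (-0.051142)·(2.141507 − 2.200000) / (-0.051142 − 2.225600) = 2.141507 − (0.002991)/(-2.276742) = 2.142821

2.1428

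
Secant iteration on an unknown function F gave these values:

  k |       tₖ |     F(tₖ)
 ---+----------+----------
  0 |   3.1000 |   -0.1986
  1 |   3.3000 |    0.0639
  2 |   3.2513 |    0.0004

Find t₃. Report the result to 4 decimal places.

t₃ = 3.2513 − 0.0004·(3.2513 − 3.3000) / (0.0004 − 0.0639)
   = 3.2513 − (-0.000019)/(-0.063500) = 3.250993

3.2510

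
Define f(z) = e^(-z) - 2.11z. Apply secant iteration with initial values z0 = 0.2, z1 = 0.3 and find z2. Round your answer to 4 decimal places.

f(0.2) = 0.396731, f(0.3) = 0.107818
z2 = 0.300000 − 0.107818·(0.300000 − 0.200000) / (0.107818 − 0.396731) = 0.300000 − (0.010782)/(-0.288913) = 0.337319

0.3373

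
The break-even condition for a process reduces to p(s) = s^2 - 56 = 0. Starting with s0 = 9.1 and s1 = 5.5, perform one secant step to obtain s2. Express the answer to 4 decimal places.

p(9.1) = 26.810000, p(5.5) = -25.750000
s2 = 5.500000 − (-25.750000)·(5.500000 − 9.100000) / (-25.750000 − 26.810000) = 5.500000 − (92.700000)/(-52.560000) = 7.263699

7.2637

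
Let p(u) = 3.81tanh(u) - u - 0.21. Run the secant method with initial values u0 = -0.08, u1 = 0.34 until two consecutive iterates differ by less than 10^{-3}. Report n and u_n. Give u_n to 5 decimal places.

p(-0.08) = -0.4341514, p(0.34) = 0.6976889
u2 = 0.3400000 − 0.6976889·(0.4200000)/(1.1318403) = 0.0811036;  |Δ| = 0.2588964
p(0.0811036) = 0.0172255
u3 = 0.0811036 − 0.0172255·(-0.2588964)/(-0.6804634) = 0.0745498;  |Δ| = 0.0065538
p(0.0745498) = -0.0010399
u4 = 0.0745498 − (-0.0010399)·(-0.0065538)/(-0.0182654) = 0.0749230;  |Δ| = 0.0003731
|u4 − u3| = 0.0003731 < 10^{-3}

n = 4, u_n = 0.07492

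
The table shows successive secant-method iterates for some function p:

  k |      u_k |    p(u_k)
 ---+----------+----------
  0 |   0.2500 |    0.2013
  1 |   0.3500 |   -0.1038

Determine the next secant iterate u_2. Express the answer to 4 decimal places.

u_2 = 0.3500 − (-0.1038)·(0.3500 − 0.2500) / (-0.1038 − 0.2013)
   = 0.3500 − (-0.010380)/(-0.305100) = 0.315978

0.3160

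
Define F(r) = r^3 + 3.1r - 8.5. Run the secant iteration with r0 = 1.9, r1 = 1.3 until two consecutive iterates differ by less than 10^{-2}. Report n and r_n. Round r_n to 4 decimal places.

F(1.9) = 4.249000, F(1.3) = -2.273000
r2 = 1.300000 − (-2.273000)·(-0.600000)/(-6.522000) = 1.509108;  |Δ| = 0.209108
F(1.509108) = -0.384916
r3 = 1.509108 − (-0.384916)·(0.209108)/(1.888084) = 1.551738;  |Δ| = 0.042630
F(1.551738) = 0.046799
r4 = 1.551738 − 0.046799·(0.042630)/(0.431714) = 1.547116;  |Δ| = 0.004621
|r4 − r3| = 0.004621 < 10^{-2}

n = 4, r_n = 1.5471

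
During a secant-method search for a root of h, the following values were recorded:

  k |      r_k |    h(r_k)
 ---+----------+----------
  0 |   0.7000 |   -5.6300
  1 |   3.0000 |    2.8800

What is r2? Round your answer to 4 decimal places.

2.2216

r2 = 3.0000 − 2.8800·(3.0000 − 0.7000) / (2.8800 − (-5.6300))
   = 3.0000 − (6.624000)/(8.510000) = 2.221622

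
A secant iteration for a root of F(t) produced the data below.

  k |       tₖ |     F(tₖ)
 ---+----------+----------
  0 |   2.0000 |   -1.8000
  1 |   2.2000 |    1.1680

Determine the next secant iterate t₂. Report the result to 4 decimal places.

2.1213

t₂ = 2.2000 − 1.1680·(2.2000 − 2.0000) / (1.1680 − (-1.8000))
   = 2.2000 − (0.233600)/(2.968000) = 2.121294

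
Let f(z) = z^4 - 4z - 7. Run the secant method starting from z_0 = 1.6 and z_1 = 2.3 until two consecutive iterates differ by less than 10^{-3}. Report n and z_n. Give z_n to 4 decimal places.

n = 6, z_n = 1.9631

f(1.6) = -6.846400, f(2.3) = 11.784100
z_2 = 2.300000 − 11.784100·(0.700000)/(18.630500) = 1.857238;  |Δ| = 0.442762
f(1.857238) = -2.531045
z_3 = 1.857238 − (-2.531045)·(-0.442762)/(-14.315145) = 1.935523;  |Δ| = 0.078284
f(1.935523) = -0.707718
z_4 = 1.935523 − (-0.707718)·(0.078284)/(1.823327) = 1.965908;  |Δ| = 0.030386
f(1.965908) = 0.073012
z_5 = 1.965908 − 0.073012·(0.030386)/(0.780730) = 1.963067;  |Δ| = 0.002842
f(1.963067) = -0.001795
z_6 = 1.963067 − (-0.001795)·(-0.002842)/(-0.074807) = 1.963135;  |Δ| = 0.000068
|z_6 − z_5| = 0.000068 < 10^{-3}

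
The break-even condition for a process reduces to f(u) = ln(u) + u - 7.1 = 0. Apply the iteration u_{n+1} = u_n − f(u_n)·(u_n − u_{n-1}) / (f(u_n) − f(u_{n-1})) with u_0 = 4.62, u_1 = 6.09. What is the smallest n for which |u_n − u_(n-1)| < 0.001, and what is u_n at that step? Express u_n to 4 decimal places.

n = 4, u_n = 5.4115

f(4.62) = -0.949605, f(6.09) = 0.796648
u_2 = 6.090000 − 0.796648·(1.470000)/(1.746253) = 5.419380;  |Δ| = 0.670620
f(5.419380) = 0.009361
u_3 = 5.419380 − 0.009361·(-0.670620)/(-0.787287) = 5.411406;  |Δ| = 0.007974
f(5.411406) = -0.000085
u_4 = 5.411406 − (-0.000085)·(-0.007974)/(-0.009447) = 5.411478;  |Δ| = 0.000072
|u_4 − u_3| = 0.000072 < 0.001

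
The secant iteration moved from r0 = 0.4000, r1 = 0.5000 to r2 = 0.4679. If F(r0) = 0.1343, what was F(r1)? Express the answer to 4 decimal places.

The secant line through (0.4000, 0.1343) and (0.5000, F(r1)) crosses zero at r2 = 0.4679.
So (0.4000, 0.1343), (0.5000, F(r1)), (0.4679, 0) are collinear:
F(r1) = 0.1343 · (0.5000 − 0.4679) / (0.4000 − 0.4679) = 0.1343 · (0.032100)/(-0.067900) = -0.063491

-0.0635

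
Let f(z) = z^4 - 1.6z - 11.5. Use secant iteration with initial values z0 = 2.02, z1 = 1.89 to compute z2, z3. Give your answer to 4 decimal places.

1.9523, 1.9559

f(2.02) = 1.917664, f(1.89) = -1.764102
z2 = 1.890000 − (-1.764102)·(1.890000 − 2.020000) / (-1.764102 − 1.917664) = 1.890000 − (0.229333)/(-3.681766) = 1.952289
f(1.952289) = -0.096648
z3 = 1.952289 − (-0.096648)·(1.952289 − 1.890000) / (-0.096648 − (-1.764102)) = 1.952289 − (-0.006020)/(1.667453) = 1.955899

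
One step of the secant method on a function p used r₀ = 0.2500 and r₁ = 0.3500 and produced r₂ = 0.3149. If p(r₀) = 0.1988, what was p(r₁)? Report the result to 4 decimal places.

The secant line through (0.2500, 0.1988) and (0.3500, p(r₁)) crosses zero at r₂ = 0.3149.
So (0.2500, 0.1988), (0.3500, p(r₁)), (0.3149, 0) are collinear:
p(r₁) = 0.1988 · (0.3500 − 0.3149) / (0.2500 − 0.3149) = 0.1988 · (0.035100)/(-0.064900) = -0.107517

-0.1075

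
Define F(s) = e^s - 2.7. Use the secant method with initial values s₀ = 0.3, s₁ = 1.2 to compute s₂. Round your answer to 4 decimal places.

F(0.3) = -1.350141, F(1.2) = 0.620117
s₂ = 1.200000 − 0.620117·(1.200000 − 0.300000) / (0.620117 − (-1.350141)) = 1.200000 − (0.558105)/(1.970258) = 0.916735

0.9167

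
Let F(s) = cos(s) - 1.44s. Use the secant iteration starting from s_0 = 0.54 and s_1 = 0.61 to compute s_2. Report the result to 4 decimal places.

0.5804

F(0.54) = 0.080109, F(0.61) = -0.058752
s_2 = 0.610000 − (-0.058752)·(0.610000 − 0.540000) / (-0.058752 − 0.080109) = 0.610000 − (-0.004113)/(-0.138861) = 0.580383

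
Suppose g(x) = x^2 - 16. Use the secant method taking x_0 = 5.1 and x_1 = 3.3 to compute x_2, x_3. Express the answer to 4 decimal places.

3.9083, 4.0089

g(5.1) = 10.010000, g(3.3) = -5.110000
x_2 = 3.300000 − (-5.110000)·(3.300000 − 5.100000) / (-5.110000 − 10.010000) = 3.300000 − (9.198000)/(-15.120000) = 3.908333
g(3.908333) = -0.724931
x_3 = 3.908333 − (-0.724931)·(3.908333 − 3.300000) / (-0.724931 − (-5.110000)) = 3.908333 − (-0.440999)/(4.385069) = 4.008902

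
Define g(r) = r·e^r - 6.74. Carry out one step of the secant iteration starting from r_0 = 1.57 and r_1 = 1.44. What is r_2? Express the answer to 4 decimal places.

g(1.57) = 0.806438, g(1.44) = -0.662198
r_2 = 1.440000 − (-0.662198)·(1.440000 − 1.570000) / (-0.662198 − 0.806438) = 1.440000 − (0.086086)/(-1.468636) = 1.498616

1.4986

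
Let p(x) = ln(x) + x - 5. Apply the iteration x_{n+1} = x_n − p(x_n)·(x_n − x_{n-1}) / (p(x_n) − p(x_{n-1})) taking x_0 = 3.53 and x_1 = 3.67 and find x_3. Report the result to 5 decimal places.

3.69344

p(3.53) = -0.2087021, p(3.67) = -0.0298083
x_2 = 3.6700000 − (-0.0298083)·(3.6700000 − 3.5300000) / (-0.0298083 − (-0.2087021)) = 3.6700000 − (-0.0041732)/(0.1788938) = 3.6933276
p(3.6933276) = -0.0001445
x_3 = 3.6933276 − (-0.0001445)·(3.6933276 − 3.6700000) / (-0.0001445 − (-0.0298083)) = 3.6933276 − (-0.0000034)/(0.0296638) = 3.6934413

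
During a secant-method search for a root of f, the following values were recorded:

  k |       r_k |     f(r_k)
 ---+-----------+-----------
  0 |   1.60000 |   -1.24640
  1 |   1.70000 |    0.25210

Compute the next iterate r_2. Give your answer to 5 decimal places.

r_2 = 1.70000 − 0.25210·(1.70000 − 1.60000) / (0.25210 − (-1.24640))
   = 1.70000 − (0.0252100)/(1.4985000) = 1.6831765

1.68318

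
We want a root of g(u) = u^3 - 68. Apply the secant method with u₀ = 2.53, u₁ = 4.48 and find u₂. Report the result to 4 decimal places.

g(2.53) = -51.805723, g(4.48) = 21.915392
u₂ = 4.480000 − 21.915392·(4.480000 − 2.530000) / (21.915392 − (-51.805723)) = 4.480000 − (42.735014)/(73.721115) = 3.900315

3.9003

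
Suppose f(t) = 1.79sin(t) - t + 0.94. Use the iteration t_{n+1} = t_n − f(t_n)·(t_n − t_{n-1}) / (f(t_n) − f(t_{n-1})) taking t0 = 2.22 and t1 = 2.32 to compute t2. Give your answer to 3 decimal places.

2.288

f(2.22) = 0.14585, f(2.32) = -0.06931
t2 = 2.32000 − (-0.06931)·(2.32000 − 2.22000) / (-0.06931 − 0.14585) = 2.32000 − (-0.00693)/(-0.21516) = 2.28779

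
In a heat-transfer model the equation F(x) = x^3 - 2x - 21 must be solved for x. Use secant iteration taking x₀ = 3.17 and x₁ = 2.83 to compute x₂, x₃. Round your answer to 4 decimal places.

F(3.17) = 4.515013, F(2.83) = -3.994813
x₂ = 2.830000 − (-3.994813)·(2.830000 − 3.170000) / (-3.994813 − 4.515013) = 2.830000 − (1.358236)/(-8.509826) = 2.989608
F(2.989608) = -0.258829
x₃ = 2.989608 − (-0.258829)·(2.989608 − 2.830000) / (-0.258829 − (-3.994813)) = 2.989608 − (-0.041311)/(3.735984) = 3.000666

2.9896, 3.0007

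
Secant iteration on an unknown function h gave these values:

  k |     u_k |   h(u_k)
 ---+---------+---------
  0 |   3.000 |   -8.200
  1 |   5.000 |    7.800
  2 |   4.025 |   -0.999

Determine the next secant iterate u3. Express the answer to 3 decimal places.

4.136

u3 = 4.025 − (-0.999)·(4.025 − 5.000) / (-0.999 − 7.800)
   = 4.025 − (0.97402)/(-8.79900) = 4.13570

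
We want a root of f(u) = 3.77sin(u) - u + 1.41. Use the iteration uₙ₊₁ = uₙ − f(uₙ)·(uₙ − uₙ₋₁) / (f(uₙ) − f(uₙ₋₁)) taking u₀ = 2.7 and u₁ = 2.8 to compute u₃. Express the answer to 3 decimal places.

2.772

f(2.7) = 0.32122, f(2.8) = -0.12709
u₂ = 2.80000 − (-0.12709)·(2.80000 − 2.70000) / (-0.12709 − 0.32122) = 2.80000 − (-0.01271)/(-0.44832) = 2.77165
f(2.77165) = 0.00144
u₃ = 2.77165 − 0.00144·(2.77165 − 2.80000) / (0.00144 − (-0.12709)) = 2.77165 − (-0.00004)/(0.12853) = 2.77197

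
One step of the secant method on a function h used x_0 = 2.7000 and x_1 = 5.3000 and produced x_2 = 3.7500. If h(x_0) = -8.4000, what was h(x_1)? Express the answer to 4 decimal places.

The secant line through (2.7000, -8.4000) and (5.3000, h(x_1)) crosses zero at x_2 = 3.7500.
So (2.7000, -8.4000), (5.3000, h(x_1)), (3.7500, 0) are collinear:
h(x_1) = -8.4000 · (5.3000 − 3.7500) / (2.7000 − 3.7500) = -8.4000 · (1.550000)/(-1.050000) = 12.400000

12.4000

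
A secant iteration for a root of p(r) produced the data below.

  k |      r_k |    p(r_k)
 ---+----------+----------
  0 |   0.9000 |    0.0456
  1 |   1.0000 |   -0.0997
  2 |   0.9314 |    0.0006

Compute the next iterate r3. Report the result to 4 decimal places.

0.9318

r3 = 0.9314 − 0.0006·(0.9314 − 1.0000) / (0.0006 − (-0.0997))
   = 0.9314 − (-0.000041)/(0.100300) = 0.931810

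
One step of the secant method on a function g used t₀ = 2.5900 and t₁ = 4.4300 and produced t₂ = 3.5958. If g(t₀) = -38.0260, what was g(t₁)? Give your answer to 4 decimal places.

The secant line through (2.5900, -38.0260) and (4.4300, g(t₁)) crosses zero at t₂ = 3.5958.
So (2.5900, -38.0260), (4.4300, g(t₁)), (3.5958, 0) are collinear:
g(t₁) = -38.0260 · (4.4300 − 3.5958) / (2.5900 − 3.5958) = -38.0260 · (0.834200)/(-1.005800) = 31.538367

31.5384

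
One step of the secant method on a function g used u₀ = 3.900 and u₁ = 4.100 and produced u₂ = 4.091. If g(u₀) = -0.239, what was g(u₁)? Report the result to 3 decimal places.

0.011

The secant line through (3.900, -0.239) and (4.100, g(u₁)) crosses zero at u₂ = 4.091.
So (3.900, -0.239), (4.100, g(u₁)), (4.091, 0) are collinear:
g(u₁) = -0.239 · (4.100 − 4.091) / (3.900 − 4.091) = -0.239 · (0.00900)/(-0.19100) = 0.01126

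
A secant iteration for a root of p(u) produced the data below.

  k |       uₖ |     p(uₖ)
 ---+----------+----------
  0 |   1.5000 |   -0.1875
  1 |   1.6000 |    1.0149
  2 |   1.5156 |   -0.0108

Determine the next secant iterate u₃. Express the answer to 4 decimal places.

1.5165

u₃ = 1.5156 − (-0.0108)·(1.5156 − 1.6000) / (-0.0108 − 1.0149)
   = 1.5156 − (0.000912)/(-1.025700) = 1.516489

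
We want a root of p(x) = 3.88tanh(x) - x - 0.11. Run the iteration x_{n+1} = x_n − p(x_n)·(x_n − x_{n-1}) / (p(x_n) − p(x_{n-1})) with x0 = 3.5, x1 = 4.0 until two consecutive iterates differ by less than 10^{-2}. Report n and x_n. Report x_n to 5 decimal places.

n = 3, x_n = 3.76584

p(3.5) = 0.2629302, p(4.0) = -0.2326023
x2 = 4.0000000 − (-0.2326023)·(0.5000000)/(-0.4955326) = 3.7653007;  |Δ| = 0.2346993
p(3.7653007) = 0.0005390
x3 = 3.7653007 − 0.0005390·(-0.2346993)/(0.2331413) = 3.7658432;  |Δ| = 0.0005426
|x3 − x2| = 0.0005426 < 10^{-2}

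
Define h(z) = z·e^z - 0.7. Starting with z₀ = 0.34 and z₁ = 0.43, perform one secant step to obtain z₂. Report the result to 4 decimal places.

0.4491

h(0.34) = -0.222318, h(0.43) = -0.038979
z₂ = 0.430000 − (-0.038979)·(0.430000 − 0.340000) / (-0.038979 − (-0.222318)) = 0.430000 − (-0.003508)/(0.183339) = 0.449135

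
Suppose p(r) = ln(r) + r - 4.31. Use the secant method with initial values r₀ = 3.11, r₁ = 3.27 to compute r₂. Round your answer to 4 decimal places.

p(3.11) = -0.065377, p(3.27) = 0.144790
r₂ = 3.270000 − 0.144790·(3.270000 − 3.110000) / (0.144790 − (-0.065377)) = 3.270000 − (0.023166)/(0.210167) = 3.159772

3.1598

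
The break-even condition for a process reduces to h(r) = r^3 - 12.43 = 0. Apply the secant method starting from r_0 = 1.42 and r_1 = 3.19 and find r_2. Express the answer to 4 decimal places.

1.9921

h(1.42) = -9.566712, h(3.19) = 20.031759
r_2 = 3.190000 − 20.031759·(3.190000 − 1.420000) / (20.031759 − (-9.566712)) = 3.190000 − (35.456213)/(29.598471) = 1.992093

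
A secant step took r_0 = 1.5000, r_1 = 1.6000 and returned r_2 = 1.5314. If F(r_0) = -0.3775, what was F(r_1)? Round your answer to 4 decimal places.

The secant line through (1.5000, -0.3775) and (1.6000, F(r_1)) crosses zero at r_2 = 1.5314.
So (1.5000, -0.3775), (1.6000, F(r_1)), (1.5314, 0) are collinear:
F(r_1) = -0.3775 · (1.6000 − 1.5314) / (1.5000 − 1.5314) = -0.3775 · (0.068600)/(-0.031400) = 0.824729

0.8247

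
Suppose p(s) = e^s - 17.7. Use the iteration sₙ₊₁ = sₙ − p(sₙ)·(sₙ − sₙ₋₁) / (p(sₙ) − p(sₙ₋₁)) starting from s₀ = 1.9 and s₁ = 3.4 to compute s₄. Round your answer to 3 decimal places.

2.883

p(1.9) = -11.01411, p(3.4) = 12.26410
s₂ = 3.40000 − 12.26410·(3.40000 − 1.90000) / (12.26410 − (-11.01411)) = 3.40000 − (18.39615)/(23.27821) = 2.60973
p(2.60973) = -4.10467
s₃ = 2.60973 − (-4.10467)·(2.60973 − 3.40000) / (-4.10467 − 12.26410) = 2.60973 − (3.24381)/(-16.36877) = 2.80790
p(2.80790) = -1.12497
s₄ = 2.80790 − (-1.12497)·(2.80790 − 2.60973) / (-1.12497 − (-4.10467)) = 2.80790 − (-0.22294)/(2.97970) = 2.88272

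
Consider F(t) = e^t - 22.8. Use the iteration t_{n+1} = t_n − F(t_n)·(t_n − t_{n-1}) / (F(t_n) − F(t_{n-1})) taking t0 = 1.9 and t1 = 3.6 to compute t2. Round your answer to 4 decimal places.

2.8158

F(1.9) = -16.114106, F(3.6) = 13.798234
t2 = 3.600000 − 13.798234·(3.600000 − 1.900000) / (13.798234 − (-16.114106)) = 3.600000 − (23.456999)/(29.912340) = 2.815809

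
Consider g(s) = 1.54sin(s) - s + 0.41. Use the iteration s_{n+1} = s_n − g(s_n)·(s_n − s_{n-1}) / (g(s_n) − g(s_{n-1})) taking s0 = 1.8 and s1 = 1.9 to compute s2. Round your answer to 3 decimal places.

1.877

g(1.8) = 0.10973, g(1.9) = -0.03270
s2 = 1.90000 − (-0.03270)·(1.90000 − 1.80000) / (-0.03270 − 0.10973) = 1.90000 − (-0.00327)/(-0.14242) = 1.87704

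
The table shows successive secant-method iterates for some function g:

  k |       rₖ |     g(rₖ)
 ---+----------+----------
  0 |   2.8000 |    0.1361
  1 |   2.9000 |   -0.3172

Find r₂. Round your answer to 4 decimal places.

r₂ = 2.9000 − (-0.3172)·(2.9000 − 2.8000) / (-0.3172 − 0.1361)
   = 2.9000 − (-0.031720)/(-0.453300) = 2.830024

2.8300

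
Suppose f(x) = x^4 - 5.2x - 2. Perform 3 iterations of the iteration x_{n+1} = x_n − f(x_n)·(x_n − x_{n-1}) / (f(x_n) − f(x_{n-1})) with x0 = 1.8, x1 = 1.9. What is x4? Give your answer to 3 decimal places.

f(1.8) = -0.86240, f(1.9) = 1.15210
x2 = 1.90000 − 1.15210·(1.90000 − 1.80000) / (1.15210 − (-0.86240)) = 1.90000 − (0.11521)/(2.01450) = 1.84281
f(1.84281) = -0.05015
x3 = 1.84281 − (-0.05015)·(1.84281 − 1.90000) / (-0.05015 − 1.15210) = 1.84281 − (0.00287)/(-1.20225) = 1.84520
f(1.84520) = -0.00272
x4 = 1.84520 − (-0.00272)·(1.84520 − 1.84281) / (-0.00272 − (-0.05015)) = 1.84520 − (-0.00001)/(0.04743) = 1.84533

1.845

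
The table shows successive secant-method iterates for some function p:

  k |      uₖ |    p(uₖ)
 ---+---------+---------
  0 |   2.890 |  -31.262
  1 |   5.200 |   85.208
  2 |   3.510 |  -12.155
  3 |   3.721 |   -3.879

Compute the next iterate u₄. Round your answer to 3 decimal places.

3.820

u₄ = 3.721 − (-3.879)·(3.721 − 3.510) / (-3.879 − (-12.155))
   = 3.721 − (-0.81847)/(8.27600) = 3.81990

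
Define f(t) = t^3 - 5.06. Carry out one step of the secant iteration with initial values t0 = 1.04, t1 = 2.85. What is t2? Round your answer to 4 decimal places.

f(1.04) = -3.935136, f(2.85) = 18.089125
t2 = 2.850000 − 18.089125·(2.850000 − 1.040000) / (18.089125 − (-3.935136)) = 2.850000 − (32.741316)/(22.024261) = 1.363398

1.3634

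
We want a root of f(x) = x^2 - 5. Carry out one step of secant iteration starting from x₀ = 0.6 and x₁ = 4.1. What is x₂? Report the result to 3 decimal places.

f(0.6) = -4.64000, f(4.1) = 11.81000
x₂ = 4.10000 − 11.81000·(4.10000 − 0.60000) / (11.81000 − (-4.64000)) = 4.10000 − (41.33500)/(16.45000) = 1.58723

1.587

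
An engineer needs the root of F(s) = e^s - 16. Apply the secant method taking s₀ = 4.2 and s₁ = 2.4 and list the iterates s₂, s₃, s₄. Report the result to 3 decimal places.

2.561, 2.816, 2.768

F(4.2) = 50.68633, F(2.4) = -4.97682
s₂ = 2.40000 − (-4.97682)·(2.40000 − 4.20000) / (-4.97682 − 50.68633) = 2.40000 − (8.95828)/(-55.66315) = 2.56094
F(2.56094) = -3.05205
s₃ = 2.56094 − (-3.05205)·(2.56094 − 2.40000) / (-3.05205 − (-4.97682)) = 2.56094 − (-0.49119)/(1.92477) = 2.81613
F(2.81613) = 0.71206
s₄ = 2.81613 − 0.71206·(2.81613 − 2.56094) / (0.71206 − (-3.05205)) = 2.81613 − (0.18171)/(3.76411) = 2.76786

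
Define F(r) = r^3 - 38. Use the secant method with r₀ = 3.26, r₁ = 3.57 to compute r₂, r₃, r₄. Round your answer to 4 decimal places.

F(3.26) = -3.354024, F(3.57) = 7.499293
r₂ = 3.570000 − 7.499293·(3.570000 − 3.260000) / (7.499293 − (-3.354024)) = 3.570000 − (2.324781)/(10.853317) = 3.355800
F(3.355800) = -0.209016
r₃ = 3.355800 − (-0.209016)·(3.355800 − 3.570000) / (-0.209016 − 7.499293) = 3.355800 − (0.044771)/(-7.708309) = 3.361608
F(3.361608) = -0.012452
r₄ = 3.361608 − (-0.012452)·(3.361608 − 3.355800) / (-0.012452 − (-0.209016)) = 3.361608 − (-0.000072)/(0.196565) = 3.361976

3.3558, 3.3616, 3.3620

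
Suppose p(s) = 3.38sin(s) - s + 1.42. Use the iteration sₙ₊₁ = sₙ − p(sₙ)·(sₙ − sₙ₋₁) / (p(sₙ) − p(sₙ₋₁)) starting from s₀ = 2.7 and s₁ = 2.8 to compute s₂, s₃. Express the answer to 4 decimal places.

p(2.7) = 0.164544, p(2.8) = -0.247740
s₂ = 2.800000 − (-0.247740)·(2.800000 − 2.700000) / (-0.247740 − 0.164544) = 2.800000 − (-0.024774)/(-0.412284) = 2.739910
p(2.739910) = 0.001559
s₃ = 2.739910 − 0.001559·(2.739910 − 2.800000) / (0.001559 − (-0.247740)) = 2.739910 − (-0.000094)/(0.249299) = 2.740286

2.7399, 2.7403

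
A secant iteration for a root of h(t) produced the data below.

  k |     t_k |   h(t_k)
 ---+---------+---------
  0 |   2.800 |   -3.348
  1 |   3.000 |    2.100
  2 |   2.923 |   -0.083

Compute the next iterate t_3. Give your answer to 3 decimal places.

2.926

t_3 = 2.923 − (-0.083)·(2.923 − 3.000) / (-0.083 − 2.100)
   = 2.923 − (0.00639)/(-2.18300) = 2.92593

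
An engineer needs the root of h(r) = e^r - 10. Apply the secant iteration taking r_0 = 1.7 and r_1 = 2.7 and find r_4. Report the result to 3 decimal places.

h(1.7) = -4.52605, h(2.7) = 4.87973
r_2 = 2.70000 − 4.87973·(2.70000 − 1.70000) / (4.87973 − (-4.52605)) = 2.70000 − (4.87973)/(9.40578) = 2.18120
h(2.18120) = -1.14308
r_3 = 2.18120 − (-1.14308)·(2.18120 − 2.70000) / (-1.14308 − 4.87973) = 2.18120 − (0.59303)/(-6.02281) = 2.27966
h(2.27966) = -0.22661
r_4 = 2.27966 − (-0.22661)·(2.27966 − 2.18120) / (-0.22661 − (-1.14308)) = 2.27966 − (-0.02231)/(0.91647) = 2.30401

2.304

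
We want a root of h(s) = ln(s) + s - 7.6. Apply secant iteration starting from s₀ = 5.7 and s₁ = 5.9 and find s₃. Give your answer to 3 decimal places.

h(5.7) = -0.15953, h(5.9) = 0.07495
s₂ = 5.90000 − 0.07495·(5.90000 − 5.70000) / (0.07495 − (-0.15953)) = 5.90000 − (0.01499)/(0.23449) = 5.83607
h(5.83607) = 0.00013
s₃ = 5.83607 − 0.00013·(5.83607 − 5.90000) / (0.00013 − 0.07495) = 5.83607 − (-0.00001)/(-0.07482) = 5.83596

5.836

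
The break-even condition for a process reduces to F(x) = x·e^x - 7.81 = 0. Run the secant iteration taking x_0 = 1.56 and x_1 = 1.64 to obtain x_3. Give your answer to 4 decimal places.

1.5910

F(1.56) = -0.386239, F(1.64) = 0.644478
x_2 = 1.640000 − 0.644478·(1.640000 − 1.560000) / (0.644478 − (-0.386239)) = 1.640000 − (0.051558)/(1.030717) = 1.589978
F(1.589978) = -0.013315
x_3 = 1.589978 − (-0.013315)·(1.589978 − 1.640000) / (-0.013315 − 0.644478) = 1.589978 − (0.000666)/(-0.657793) = 1.590991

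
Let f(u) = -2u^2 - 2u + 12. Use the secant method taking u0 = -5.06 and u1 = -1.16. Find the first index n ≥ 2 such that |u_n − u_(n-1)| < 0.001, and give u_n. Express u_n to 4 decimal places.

f(-5.06) = -29.087200, f(-1.16) = 11.628800
u2 = -1.160000 − 11.628800·(3.900000)/(40.716000) = -2.273870;  |Δ| = 1.113870
f(-2.273870) = 6.206772
u3 = -2.273870 − 6.206772·(-1.113870)/(-5.422028) = -3.548953;  |Δ| = 1.275083
f(-3.548953) = -6.092227
u4 = -3.548953 − (-6.092227)·(-1.275083)/(-12.298999) = -2.917349;  |Δ| = 0.631604
f(-2.917349) = 0.812848
u5 = -2.917349 − 0.812848·(0.631604)/(6.905075) = -2.991700;  |Δ| = 0.074351
f(-2.991700) = 0.082864
u6 = -2.991700 − 0.082864·(-0.074351)/(-0.729984) = -3.000140;  |Δ| = 0.008440
f(-3.000140) = -0.001398
u7 = -3.000140 − (-0.001398)·(-0.008440)/(-0.084262) = -3.000000;  |Δ| = 0.000140
|u7 − u6| = 0.000140 < 0.001

n = 7, u_n = -3.0000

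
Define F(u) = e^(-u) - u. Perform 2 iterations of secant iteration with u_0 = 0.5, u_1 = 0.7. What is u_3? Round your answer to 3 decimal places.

F(0.5) = 0.10653, F(0.7) = -0.20341
u_2 = 0.70000 − (-0.20341)·(0.70000 − 0.50000) / (-0.20341 − 0.10653) = 0.70000 − (-0.04068)/(-0.30995) = 0.56874
F(0.56874) = -0.00250
u_3 = 0.56874 − (-0.00250)·(0.56874 − 0.70000) / (-0.00250 − (-0.20341)) = 0.56874 − (0.00033)/(0.20091) = 0.56711

0.567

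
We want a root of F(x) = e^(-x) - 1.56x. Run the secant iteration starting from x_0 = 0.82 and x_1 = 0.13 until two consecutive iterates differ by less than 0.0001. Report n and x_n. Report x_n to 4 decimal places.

F(0.82) = -0.838768, F(0.13) = 0.675295
x_2 = 0.130000 − 0.675295·(-0.690000)/(1.514064) = 0.437750;  |Δ| = 0.307750
F(0.437750) = -0.037404
x_3 = 0.437750 − (-0.037404)·(0.307750)/(-0.712699) = 0.421599;  |Δ| = 0.016151
F(0.421599) = -0.001698
x_4 = 0.421599 − (-0.001698)·(-0.016151)/(0.035706) = 0.420831;  |Δ| = 0.000768
F(0.420831) = 0.000004
x_5 = 0.420831 − 0.000004·(-0.000768)/(0.001702) = 0.420833;  |Δ| = 0.000002
|x_5 − x_4| = 0.000002 < 0.0001

n = 5, x_n = 0.4208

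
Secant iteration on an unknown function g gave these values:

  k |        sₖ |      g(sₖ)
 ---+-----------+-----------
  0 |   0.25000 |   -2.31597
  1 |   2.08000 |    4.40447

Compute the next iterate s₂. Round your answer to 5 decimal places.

0.88065

s₂ = 2.08000 − 4.40447·(2.08000 − 0.25000) / (4.40447 − (-2.31597))
   = 2.08000 − (8.0601801)/(6.7204400) = 0.8806470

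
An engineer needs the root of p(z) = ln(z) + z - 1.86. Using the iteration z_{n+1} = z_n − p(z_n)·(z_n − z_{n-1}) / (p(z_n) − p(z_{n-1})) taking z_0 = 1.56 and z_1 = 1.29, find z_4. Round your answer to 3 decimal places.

1.473

p(1.56) = 0.14469, p(1.29) = -0.31536
z_2 = 1.29000 − (-0.31536)·(1.29000 − 1.56000) / (-0.31536 − 0.14469) = 1.29000 − (0.08515)/(-0.46004) = 1.47508
p(1.47508) = 0.00380
z_3 = 1.47508 − 0.00380·(1.47508 − 1.29000) / (0.00380 − (-0.31536)) = 1.47508 − (0.00070)/(0.31916) = 1.47288
p(1.47288) = 0.00010
z_4 = 1.47288 − 0.00010·(1.47288 − 1.47508) / (0.00010 − 0.00380) = 1.47288 − (0.00000)/(-0.00370) = 1.47282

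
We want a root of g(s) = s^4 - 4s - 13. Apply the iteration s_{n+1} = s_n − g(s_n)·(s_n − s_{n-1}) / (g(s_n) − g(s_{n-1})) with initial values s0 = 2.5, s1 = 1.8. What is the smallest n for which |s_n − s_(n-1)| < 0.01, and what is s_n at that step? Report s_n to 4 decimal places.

n = 5, s_n = 2.1564

g(2.5) = 16.062500, g(1.8) = -9.702400
s2 = 1.800000 − (-9.702400)·(-0.700000)/(-25.764900) = 2.063602;  |Δ| = 0.263602
g(2.063602) = -3.119983
s3 = 2.063602 − (-3.119983)·(0.263602)/(6.582417) = 2.188546;  |Δ| = 0.124944
g(2.188546) = 1.187368
s4 = 2.188546 − 1.187368·(0.124944)/(4.307351) = 2.154104;  |Δ| = 0.034442
g(2.154104) = -0.085296
s5 = 2.154104 − (-0.085296)·(-0.034442)/(-1.272664) = 2.156412;  |Δ| = 0.002308
|s5 − s4| = 0.002308 < 0.01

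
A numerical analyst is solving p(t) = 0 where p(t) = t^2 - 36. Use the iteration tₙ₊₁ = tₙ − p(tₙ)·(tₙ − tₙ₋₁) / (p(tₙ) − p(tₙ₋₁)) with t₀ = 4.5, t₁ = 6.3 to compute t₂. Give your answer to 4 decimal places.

p(4.5) = -15.750000, p(6.3) = 3.690000
t₂ = 6.300000 − 3.690000·(6.300000 − 4.500000) / (3.690000 − (-15.750000)) = 6.300000 − (6.642000)/(19.440000) = 5.958333

5.9583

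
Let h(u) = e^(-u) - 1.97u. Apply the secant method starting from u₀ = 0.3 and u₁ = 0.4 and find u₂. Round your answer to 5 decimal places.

0.35601

h(0.3) = 0.1498182, h(0.4) = -0.1176800
u₂ = 0.4000000 − (-0.1176800)·(0.4000000 − 0.3000000) / (-0.1176800 − 0.1498182) = 0.4000000 − (-0.0117680)/(-0.2674982) = 0.3560072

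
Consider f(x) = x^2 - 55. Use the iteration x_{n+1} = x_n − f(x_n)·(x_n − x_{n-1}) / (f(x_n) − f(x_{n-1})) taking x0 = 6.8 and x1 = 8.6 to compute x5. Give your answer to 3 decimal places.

7.416

f(6.8) = -8.76000, f(8.6) = 18.96000
x2 = 8.60000 − 18.96000·(8.60000 − 6.80000) / (18.96000 − (-8.76000)) = 8.60000 − (34.12800)/(27.72000) = 7.36883
f(7.36883) = -0.70033
x3 = 7.36883 − (-0.70033)·(7.36883 − 8.60000) / (-0.70033 − 18.96000) = 7.36883 − (0.86222)/(-19.66033) = 7.41269
f(7.41269) = -0.05207
x4 = 7.41269 − (-0.05207)·(7.41269 − 7.36883) / (-0.05207 − (-0.70033)) = 7.41269 − (-0.00228)/(0.64826) = 7.41621
f(7.41621) = 0.00017
x5 = 7.41621 − 0.00017·(7.41621 − 7.41269) / (0.00017 − (-0.05207)) = 7.41621 − (0.00000)/(0.05224) = 7.41620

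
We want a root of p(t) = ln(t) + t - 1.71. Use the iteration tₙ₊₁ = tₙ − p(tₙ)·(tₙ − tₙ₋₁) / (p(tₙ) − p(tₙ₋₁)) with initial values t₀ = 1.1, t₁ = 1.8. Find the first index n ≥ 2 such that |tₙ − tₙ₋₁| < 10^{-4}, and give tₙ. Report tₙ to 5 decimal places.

p(1.1) = -0.5146898, p(1.8) = 0.6777867
t₂ = 1.8000000 − 0.6777867·(0.7000000)/(1.1924765) = 1.4021300;  |Δ| = 0.3978700
p(1.4021300) = 0.0301224
t₃ = 1.4021300 − 0.0301224·(-0.3978700)/(-0.6476642) = 1.3836253;  |Δ| = 0.0185047
p(1.3836253) = -0.0016676
t₄ = 1.3836253 − (-0.0016676)·(-0.0185047)/(-0.0317901) = 1.3845960;  |Δ| = 0.0009707
p(1.3845960) = 0.0000044
t₅ = 1.3845960 − 0.0000044·(0.0009707)/(0.0016720) = 1.3845934;  |Δ| = 0.0000026
|t₅ − t₄| = 0.0000026 < 10^{-4}

n = 5, tₙ = 1.38459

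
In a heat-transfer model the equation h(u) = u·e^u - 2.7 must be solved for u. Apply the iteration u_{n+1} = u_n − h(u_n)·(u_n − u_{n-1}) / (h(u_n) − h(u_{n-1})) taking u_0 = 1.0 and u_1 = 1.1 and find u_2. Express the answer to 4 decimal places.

0.9969

h(1.0) = 0.018282, h(1.1) = 0.604583
u_2 = 1.100000 − 0.604583·(1.100000 − 1.000000) / (0.604583 − 0.018282) = 1.100000 − (0.060458)/(0.586301) = 0.996882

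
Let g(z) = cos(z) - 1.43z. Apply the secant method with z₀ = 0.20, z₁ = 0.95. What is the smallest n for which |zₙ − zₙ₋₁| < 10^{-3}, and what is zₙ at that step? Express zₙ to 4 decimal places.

n = 5, zₙ = 0.5836

g(0.20) = 0.694067, g(0.95) = -0.776817
z₂ = 0.950000 − (-0.776817)·(0.750000)/(-1.470883) = 0.553903;  |Δ| = 0.396097
g(0.553903) = 0.058397
z₃ = 0.553903 − 0.058397·(-0.396097)/(0.835214) = 0.581597;  |Δ| = 0.027695
g(0.581597) = 0.003902
z₄ = 0.581597 − 0.003902·(0.027695)/(-0.054495) = 0.583580;  |Δ| = 0.001983
g(0.583580) = -0.000025
z₅ = 0.583580 − (-0.000025)·(0.001983)/(-0.003927) = 0.583568;  |Δ| = 0.000012
|z₅ − z₄| = 0.000012 < 10^{-3}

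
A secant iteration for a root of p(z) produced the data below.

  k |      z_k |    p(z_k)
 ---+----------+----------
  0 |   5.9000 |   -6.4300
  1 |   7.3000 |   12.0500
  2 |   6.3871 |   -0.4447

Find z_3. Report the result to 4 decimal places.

6.4196

z_3 = 6.3871 − (-0.4447)·(6.3871 − 7.3000) / (-0.4447 − 12.0500)
   = 6.3871 − (0.405967)/(-12.494700) = 6.419591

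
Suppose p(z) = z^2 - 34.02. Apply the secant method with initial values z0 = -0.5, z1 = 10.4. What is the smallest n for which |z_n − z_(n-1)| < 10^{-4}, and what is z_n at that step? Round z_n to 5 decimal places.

p(-0.5) = -33.7700000, p(10.4) = 74.1400000
z2 = 10.4000000 − 74.1400000·(10.9000000)/(107.9100000) = 2.9111111;  |Δ| = 7.4888889
p(2.9111111) = -25.5454321
z3 = 2.9111111 − (-25.5454321)·(-7.4888889)/(-99.6854321) = 4.8302170;  |Δ| = 1.9191059
p(4.8302170) = -10.6890035
z4 = 4.8302170 − (-10.6890035)·(1.9191059)/(14.8564286) = 6.2109883;  |Δ| = 1.3807713
p(6.2109883) = 4.5563756
z5 = 6.2109883 − 4.5563756·(1.3807713)/(15.2453791) = 5.7983182;  |Δ| = 0.4126701
p(5.7983182) = -0.3995064
z6 = 5.7983182 − (-0.3995064)·(-0.4126701)/(-4.9558820) = 5.8315846;  |Δ| = 0.0332664
p(5.8315846) = -0.0126214
z7 = 5.8315846 − (-0.0126214)·(0.0332664)/(0.3868850) = 5.8326698;  |Δ| = 0.0010853
p(5.8326698) = 0.0000373
z8 = 5.8326698 − 0.0000373·(0.0010853)/(0.0126587) = 5.8326666;  |Δ| = 0.0000032
|z8 − z7| = 0.0000032 < 10^{-4}

n = 8, z_n = 5.83267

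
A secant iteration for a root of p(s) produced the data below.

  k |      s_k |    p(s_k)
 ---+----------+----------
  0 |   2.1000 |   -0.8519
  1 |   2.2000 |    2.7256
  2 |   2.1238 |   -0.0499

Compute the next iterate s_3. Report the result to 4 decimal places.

s_3 = 2.1238 − (-0.0499)·(2.1238 − 2.2000) / (-0.0499 − 2.7256)
   = 2.1238 − (0.003802)/(-2.775500) = 2.125170

2.1252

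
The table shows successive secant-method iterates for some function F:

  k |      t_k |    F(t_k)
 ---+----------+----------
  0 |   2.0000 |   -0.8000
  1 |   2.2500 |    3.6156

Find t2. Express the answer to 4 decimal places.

2.0453

t2 = 2.2500 − 3.6156·(2.2500 − 2.0000) / (3.6156 − (-0.8000))
   = 2.2500 − (0.903900)/(4.415600) = 2.045294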